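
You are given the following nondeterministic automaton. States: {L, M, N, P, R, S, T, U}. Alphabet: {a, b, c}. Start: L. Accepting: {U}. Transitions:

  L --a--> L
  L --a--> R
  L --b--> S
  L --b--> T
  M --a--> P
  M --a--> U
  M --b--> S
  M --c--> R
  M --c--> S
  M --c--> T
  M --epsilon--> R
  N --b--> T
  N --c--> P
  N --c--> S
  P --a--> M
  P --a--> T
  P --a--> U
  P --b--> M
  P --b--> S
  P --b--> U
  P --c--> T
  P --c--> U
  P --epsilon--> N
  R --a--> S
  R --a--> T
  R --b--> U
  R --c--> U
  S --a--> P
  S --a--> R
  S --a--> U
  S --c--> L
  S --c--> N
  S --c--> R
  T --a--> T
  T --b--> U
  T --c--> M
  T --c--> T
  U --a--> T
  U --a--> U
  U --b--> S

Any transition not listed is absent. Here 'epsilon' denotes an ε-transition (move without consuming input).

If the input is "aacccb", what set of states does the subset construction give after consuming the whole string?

{M, R, S, T, U}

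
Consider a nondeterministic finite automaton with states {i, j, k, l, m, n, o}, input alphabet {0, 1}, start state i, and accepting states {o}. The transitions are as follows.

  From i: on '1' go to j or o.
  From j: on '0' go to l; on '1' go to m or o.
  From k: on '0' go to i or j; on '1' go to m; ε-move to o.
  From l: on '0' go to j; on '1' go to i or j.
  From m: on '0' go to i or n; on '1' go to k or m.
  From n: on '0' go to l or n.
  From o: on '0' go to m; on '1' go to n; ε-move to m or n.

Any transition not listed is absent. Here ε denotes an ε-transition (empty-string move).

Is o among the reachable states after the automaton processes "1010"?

No

Start in {i}.
Read '1': {i} → {j, m, n, o}.
Read '0': {j, m, n, o} → {i, l, m, n}.
Read '1': {i, l, m, n} → {i, j, k, m, n, o}.
Read '0': {i, j, k, m, n, o} → {i, j, l, m, n}.
State o is not in {i, j, l, m, n}.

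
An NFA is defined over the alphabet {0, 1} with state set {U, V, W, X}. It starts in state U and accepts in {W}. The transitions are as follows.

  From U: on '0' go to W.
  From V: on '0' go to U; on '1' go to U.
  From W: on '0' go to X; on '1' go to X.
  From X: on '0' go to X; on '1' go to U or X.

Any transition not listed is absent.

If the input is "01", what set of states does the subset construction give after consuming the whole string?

Start in {U}.
Read '0': U→{W}; now {W}.
Read '1': W→{X}; now {X}.

{X}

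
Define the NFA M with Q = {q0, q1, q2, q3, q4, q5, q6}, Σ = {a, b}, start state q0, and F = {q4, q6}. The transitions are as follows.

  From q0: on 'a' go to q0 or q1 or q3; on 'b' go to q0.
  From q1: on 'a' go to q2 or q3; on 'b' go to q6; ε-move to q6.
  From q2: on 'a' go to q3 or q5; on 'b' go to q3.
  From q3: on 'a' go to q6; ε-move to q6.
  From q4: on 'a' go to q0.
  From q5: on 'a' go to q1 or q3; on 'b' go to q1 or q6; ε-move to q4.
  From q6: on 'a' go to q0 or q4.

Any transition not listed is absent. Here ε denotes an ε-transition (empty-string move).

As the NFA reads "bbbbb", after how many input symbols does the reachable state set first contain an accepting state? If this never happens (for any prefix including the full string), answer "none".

none

Start in {q0}.
Read 'b': {q0} → {q0}.
Read 'b': {q0} → {q0}.
Read 'b': {q0} → {q0}.
Read 'b': {q0} → {q0}.
Read 'b': {q0} → {q0}.
No reachable set along the way intersects F.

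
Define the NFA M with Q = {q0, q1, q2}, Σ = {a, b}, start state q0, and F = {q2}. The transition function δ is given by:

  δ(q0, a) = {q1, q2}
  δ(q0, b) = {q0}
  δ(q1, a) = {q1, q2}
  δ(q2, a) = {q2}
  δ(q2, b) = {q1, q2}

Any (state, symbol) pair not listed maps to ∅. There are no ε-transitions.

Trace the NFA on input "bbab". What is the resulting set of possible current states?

{q1, q2}

Start in {q0}.
Read 'b': {q0} → {q0}.
Read 'b': {q0} → {q0}.
Read 'a': {q0} → {q1, q2}.
Read 'b': {q1, q2} → {q1, q2}.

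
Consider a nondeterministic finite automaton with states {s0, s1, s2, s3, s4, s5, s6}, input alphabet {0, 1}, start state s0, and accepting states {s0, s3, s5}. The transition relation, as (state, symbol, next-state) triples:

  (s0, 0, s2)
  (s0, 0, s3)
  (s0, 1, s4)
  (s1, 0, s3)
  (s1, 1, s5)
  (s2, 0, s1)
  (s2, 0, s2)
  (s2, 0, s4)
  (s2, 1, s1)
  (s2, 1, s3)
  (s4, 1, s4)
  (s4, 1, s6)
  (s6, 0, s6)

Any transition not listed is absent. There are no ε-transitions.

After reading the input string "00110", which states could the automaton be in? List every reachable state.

Start in {s0}.
Read '0': s0→{s2, s3}; now {s2, s3}.
Read '0': s2→{s1, s2, s4}, s3→∅; now {s1, s2, s4}.
Read '1': s1→{s5}, s2→{s1, s3}, s4→{s4, s6}; now {s1, s3, s4, s5, s6}.
Read '1': s1→{s5}, s3→∅, s4→{s4, s6}, s5→∅, s6→∅; now {s4, s5, s6}.
Read '0': s4→∅, s5→∅, s6→{s6}; now {s6}.

{s6}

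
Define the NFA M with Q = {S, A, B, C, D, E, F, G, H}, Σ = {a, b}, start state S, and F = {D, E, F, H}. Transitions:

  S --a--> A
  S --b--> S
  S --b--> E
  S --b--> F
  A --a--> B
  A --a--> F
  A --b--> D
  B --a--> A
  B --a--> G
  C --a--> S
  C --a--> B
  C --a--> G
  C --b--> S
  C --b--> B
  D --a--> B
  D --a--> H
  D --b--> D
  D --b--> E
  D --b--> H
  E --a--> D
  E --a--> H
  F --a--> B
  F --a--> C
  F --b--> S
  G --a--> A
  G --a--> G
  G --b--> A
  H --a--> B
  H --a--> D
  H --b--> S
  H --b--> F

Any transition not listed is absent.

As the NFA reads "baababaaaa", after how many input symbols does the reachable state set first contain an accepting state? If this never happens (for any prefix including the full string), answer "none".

1

Start in {S}.
Read 'b': {S} → {S, E, F}.
None of the earlier sets intersect F, but {S, E, F} does.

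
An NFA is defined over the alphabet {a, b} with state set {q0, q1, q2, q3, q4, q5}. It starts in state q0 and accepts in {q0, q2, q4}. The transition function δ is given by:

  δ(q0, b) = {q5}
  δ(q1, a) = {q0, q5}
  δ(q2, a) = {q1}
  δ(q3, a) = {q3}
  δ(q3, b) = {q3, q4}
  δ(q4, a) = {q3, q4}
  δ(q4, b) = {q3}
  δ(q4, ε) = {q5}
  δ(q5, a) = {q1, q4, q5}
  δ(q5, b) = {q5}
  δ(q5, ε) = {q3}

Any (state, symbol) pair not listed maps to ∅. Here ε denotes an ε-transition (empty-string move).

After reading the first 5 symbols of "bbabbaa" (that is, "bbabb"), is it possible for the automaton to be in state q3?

Start in {q0}.
Read 'b': q0→{q5}; union {q5}; ε-closure = {q3, q5}.
Read 'b': q3→{q3, q4}, q5→{q5}; now {q3, q4, q5}.
Read 'a': q3→{q3}, q4→{q3, q4}, q5→{q1, q4, q5}; now {q1, q3, q4, q5}.
Read 'b': q1→∅, q3→{q3, q4}, q4→{q3}, q5→{q5}; now {q3, q4, q5}.
Read 'b': q3→{q3, q4}, q4→{q3}, q5→{q5}; now {q3, q4, q5}.
State q3 is in {q3, q4, q5}.

Yes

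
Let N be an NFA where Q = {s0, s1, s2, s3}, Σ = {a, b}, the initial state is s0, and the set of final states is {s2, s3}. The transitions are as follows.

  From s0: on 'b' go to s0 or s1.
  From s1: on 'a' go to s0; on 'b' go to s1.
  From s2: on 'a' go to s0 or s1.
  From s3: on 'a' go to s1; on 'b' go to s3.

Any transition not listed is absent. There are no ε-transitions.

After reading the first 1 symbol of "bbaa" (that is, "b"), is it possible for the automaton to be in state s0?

Yes

Start in {s0}.
Read 'b': s0→{s0, s1}; now {s0, s1}.
State s0 is in {s0, s1}.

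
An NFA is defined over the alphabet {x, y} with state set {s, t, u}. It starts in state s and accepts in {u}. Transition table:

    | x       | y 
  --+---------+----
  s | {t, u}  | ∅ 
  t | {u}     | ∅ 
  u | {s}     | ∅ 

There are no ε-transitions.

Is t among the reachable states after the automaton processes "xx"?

No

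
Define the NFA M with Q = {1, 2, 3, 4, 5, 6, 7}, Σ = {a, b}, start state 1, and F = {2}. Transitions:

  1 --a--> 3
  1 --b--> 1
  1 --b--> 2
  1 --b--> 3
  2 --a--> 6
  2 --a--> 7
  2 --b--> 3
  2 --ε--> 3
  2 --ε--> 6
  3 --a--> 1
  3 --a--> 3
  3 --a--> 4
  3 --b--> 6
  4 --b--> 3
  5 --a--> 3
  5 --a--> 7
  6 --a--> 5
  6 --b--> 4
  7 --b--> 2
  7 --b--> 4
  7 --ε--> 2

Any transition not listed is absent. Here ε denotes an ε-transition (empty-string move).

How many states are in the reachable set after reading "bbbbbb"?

Start in {1}.
Read 'b': {1} → {1, 2, 3, 6}.
Read 'b': {1, 2, 3, 6} → {1, 2, 3, 4, 6}.
Read 'b': {1, 2, 3, 4, 6} → {1, 2, 3, 4, 6}.
Read 'b': {1, 2, 3, 4, 6} → {1, 2, 3, 4, 6}.
Read 'b': {1, 2, 3, 4, 6} → {1, 2, 3, 4, 6}.
Read 'b': {1, 2, 3, 4, 6} → {1, 2, 3, 4, 6}.
That set has 5 states.

5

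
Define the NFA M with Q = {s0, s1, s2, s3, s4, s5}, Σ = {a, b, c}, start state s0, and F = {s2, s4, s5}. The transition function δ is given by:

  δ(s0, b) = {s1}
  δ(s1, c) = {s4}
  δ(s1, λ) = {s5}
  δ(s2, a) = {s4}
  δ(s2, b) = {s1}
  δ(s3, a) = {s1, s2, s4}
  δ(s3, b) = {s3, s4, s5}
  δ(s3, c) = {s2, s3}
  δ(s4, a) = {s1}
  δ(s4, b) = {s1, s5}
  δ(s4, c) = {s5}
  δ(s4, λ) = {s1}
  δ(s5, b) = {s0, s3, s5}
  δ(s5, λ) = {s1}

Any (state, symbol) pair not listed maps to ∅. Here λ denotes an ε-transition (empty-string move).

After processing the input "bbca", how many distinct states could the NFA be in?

4

Start in {s0}.
Read 'b': {s0} → {s1, s5}.
Read 'b': {s1, s5} → {s0, s1, s3, s5}.
Read 'c': {s0, s1, s3, s5} → {s1, s2, s3, s4, s5}.
Read 'a': {s1, s2, s3, s4, s5} → {s1, s2, s4, s5}.
That set has 4 states.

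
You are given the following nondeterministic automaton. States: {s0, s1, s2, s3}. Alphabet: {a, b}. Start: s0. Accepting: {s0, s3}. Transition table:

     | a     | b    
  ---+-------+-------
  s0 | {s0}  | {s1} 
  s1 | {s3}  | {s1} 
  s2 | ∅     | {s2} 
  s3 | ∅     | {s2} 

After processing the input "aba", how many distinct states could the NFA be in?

1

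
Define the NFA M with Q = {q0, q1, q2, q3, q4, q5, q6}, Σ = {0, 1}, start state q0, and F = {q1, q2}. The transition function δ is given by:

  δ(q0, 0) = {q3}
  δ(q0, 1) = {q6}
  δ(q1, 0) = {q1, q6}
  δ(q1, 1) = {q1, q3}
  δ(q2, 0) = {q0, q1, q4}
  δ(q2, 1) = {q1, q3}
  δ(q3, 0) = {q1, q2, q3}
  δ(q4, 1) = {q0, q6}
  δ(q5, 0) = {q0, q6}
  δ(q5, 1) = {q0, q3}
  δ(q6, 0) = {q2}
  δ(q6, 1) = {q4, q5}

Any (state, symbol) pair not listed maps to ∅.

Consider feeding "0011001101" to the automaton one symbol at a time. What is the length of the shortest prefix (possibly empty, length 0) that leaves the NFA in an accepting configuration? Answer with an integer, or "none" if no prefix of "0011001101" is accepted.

Start in {q0}.
Read '0': q0→{q3}; now {q3}.
Read '0': q3→{q1, q2, q3}; now {q1, q2, q3}.
None of the earlier sets intersect F, but {q1, q2, q3} does.

2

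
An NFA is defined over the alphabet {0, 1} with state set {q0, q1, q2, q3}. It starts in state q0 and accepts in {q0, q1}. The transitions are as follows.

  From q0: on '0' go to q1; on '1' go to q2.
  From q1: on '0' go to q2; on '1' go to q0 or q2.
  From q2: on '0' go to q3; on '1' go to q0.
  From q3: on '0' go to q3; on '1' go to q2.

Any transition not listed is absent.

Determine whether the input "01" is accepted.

Yes

Start in {q0}.
Read '0': {q0} → {q1}.
Read '1': {q1} → {q0, q2}.
The final set {q0, q2} contains the accepting state q0.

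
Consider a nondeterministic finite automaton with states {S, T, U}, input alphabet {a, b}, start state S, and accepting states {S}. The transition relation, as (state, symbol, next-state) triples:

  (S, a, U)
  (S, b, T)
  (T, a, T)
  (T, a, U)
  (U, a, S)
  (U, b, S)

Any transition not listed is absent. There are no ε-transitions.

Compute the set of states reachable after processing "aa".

{S}

Start in {S}.
Read 'a': {S} → {U}.
Read 'a': {U} → {S}.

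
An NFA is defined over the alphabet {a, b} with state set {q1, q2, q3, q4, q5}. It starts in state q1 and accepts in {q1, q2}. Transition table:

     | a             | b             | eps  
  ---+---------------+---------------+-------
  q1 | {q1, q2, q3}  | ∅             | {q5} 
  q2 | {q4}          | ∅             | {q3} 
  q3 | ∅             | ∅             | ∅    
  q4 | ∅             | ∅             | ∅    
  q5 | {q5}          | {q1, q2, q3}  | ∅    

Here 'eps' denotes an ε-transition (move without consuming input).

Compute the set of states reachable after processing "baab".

Start: ε-closure({q1}) = {q1, q5}.
Read 'b': {q1, q5} → {q1, q2, q3, q5}.
Read 'a': {q1, q2, q3, q5} → {q1, q2, q3, q4, q5}.
Read 'a': {q1, q2, q3, q4, q5} → {q1, q2, q3, q4, q5}.
Read 'b': {q1, q2, q3, q4, q5} → {q1, q2, q3, q5}.

{q1, q2, q3, q5}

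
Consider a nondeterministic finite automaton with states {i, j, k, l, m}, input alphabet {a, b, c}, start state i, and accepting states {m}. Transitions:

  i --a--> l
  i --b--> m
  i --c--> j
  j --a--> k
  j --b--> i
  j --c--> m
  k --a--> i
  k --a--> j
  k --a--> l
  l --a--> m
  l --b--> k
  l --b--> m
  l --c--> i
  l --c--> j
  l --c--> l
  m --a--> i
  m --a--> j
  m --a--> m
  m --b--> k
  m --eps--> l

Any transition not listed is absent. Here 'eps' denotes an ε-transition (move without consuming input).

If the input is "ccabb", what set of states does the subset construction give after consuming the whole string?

Start in {i}.
Read 'c': {i} → {j}.
Read 'c': {j} → {l, m}.
Read 'a': {l, m} → {i, j, l, m}.
Read 'b': {i, j, l, m} → {i, k, l, m}.
Read 'b': {i, k, l, m} → {k, l, m}.

{k, l, m}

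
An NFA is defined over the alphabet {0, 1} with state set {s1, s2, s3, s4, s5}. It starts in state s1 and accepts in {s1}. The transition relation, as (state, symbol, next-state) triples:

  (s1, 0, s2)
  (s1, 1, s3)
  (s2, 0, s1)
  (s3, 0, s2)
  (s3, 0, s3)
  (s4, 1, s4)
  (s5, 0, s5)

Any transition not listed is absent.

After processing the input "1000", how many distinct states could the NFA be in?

3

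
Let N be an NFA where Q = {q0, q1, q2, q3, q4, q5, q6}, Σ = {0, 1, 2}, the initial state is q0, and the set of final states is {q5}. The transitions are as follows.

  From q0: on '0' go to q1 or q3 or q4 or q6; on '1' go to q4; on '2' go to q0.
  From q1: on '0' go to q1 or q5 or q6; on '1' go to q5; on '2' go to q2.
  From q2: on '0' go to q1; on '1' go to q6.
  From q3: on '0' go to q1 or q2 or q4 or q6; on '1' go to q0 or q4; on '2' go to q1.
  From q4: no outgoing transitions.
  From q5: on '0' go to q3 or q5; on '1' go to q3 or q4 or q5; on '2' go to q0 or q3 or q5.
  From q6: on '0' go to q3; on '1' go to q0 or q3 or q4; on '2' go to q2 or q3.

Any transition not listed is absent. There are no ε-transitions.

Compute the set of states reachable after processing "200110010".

{q1, q2, q3, q4, q5, q6}

Start in {q0}.
Read '2': q0→{q0}; now {q0}.
Read '0': q0→{q1, q3, q4, q6}; now {q1, q3, q4, q6}.
Read '0': q1→{q1, q5, q6}, q3→{q1, q2, q4, q6}, q4→∅, q6→{q3}; now {q1, q2, q3, q4, q5, q6}.
Read '1': q1→{q5}, q2→{q6}, q3→{q0, q4}, q4→∅, q5→{q3, q4, q5}, q6→{q0, q3, q4}; now {q0, q3, q4, q5, q6}.
Read '1': q0→{q4}, q3→{q0, q4}, q4→∅, q5→{q3, q4, q5}, q6→{q0, q3, q4}; now {q0, q3, q4, q5}.
Read '0': q0→{q1, q3, q4, q6}, q3→{q1, q2, q4, q6}, q4→∅, q5→{q3, q5}; now {q1, q2, q3, q4, q5, q6}.
Read '0': q1→{q1, q5, q6}, q2→{q1}, q3→{q1, q2, q4, q6}, q4→∅, q5→{q3, q5}, q6→{q3}; now {q1, q2, q3, q4, q5, q6}.
Read '1': q1→{q5}, q2→{q6}, q3→{q0, q4}, q4→∅, q5→{q3, q4, q5}, q6→{q0, q3, q4}; now {q0, q3, q4, q5, q6}.
Read '0': q0→{q1, q3, q4, q6}, q3→{q1, q2, q4, q6}, q4→∅, q5→{q3, q5}, q6→{q3}; now {q1, q2, q3, q4, q5, q6}.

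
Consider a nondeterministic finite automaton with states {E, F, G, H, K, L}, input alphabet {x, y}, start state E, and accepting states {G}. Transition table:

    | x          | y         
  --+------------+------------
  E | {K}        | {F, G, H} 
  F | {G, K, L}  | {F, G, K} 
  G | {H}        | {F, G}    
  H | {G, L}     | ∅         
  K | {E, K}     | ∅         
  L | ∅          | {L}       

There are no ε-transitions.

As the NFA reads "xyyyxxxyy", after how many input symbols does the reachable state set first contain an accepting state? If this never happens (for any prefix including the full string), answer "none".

none

Start in {E}.
Read 'x': E→{K}; now {K}.
Read 'y': K→∅; now ∅.
The set is empty and remains empty for the remaining 7 symbols.
No reachable set along the way intersects F.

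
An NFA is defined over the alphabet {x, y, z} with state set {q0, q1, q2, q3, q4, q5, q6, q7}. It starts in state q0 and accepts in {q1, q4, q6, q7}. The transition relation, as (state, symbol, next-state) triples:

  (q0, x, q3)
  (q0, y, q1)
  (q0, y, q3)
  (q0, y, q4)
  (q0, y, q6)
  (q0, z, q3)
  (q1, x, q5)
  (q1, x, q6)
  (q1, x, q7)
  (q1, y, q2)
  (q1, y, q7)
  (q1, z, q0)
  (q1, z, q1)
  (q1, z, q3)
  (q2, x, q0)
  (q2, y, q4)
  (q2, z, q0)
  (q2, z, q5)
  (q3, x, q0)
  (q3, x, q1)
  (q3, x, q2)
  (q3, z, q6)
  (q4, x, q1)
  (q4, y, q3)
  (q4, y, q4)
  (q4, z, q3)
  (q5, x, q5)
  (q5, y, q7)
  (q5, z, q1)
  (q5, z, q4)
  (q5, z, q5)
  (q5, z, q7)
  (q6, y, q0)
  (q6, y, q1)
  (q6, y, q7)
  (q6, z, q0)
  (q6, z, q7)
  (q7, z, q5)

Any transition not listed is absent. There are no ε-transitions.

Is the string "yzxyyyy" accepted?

Start in {q0}.
Read 'y': q0→{q1, q3, q4, q6}; now {q1, q3, q4, q6}.
Read 'z': q1→{q0, q1, q3}, q3→{q6}, q4→{q3}, q6→{q0, q7}; now {q0, q1, q3, q6, q7}.
Read 'x': q0→{q3}, q1→{q5, q6, q7}, q3→{q0, q1, q2}, q6→∅, q7→∅; now {q0, q1, q2, q3, q5, q6, q7}.
Read 'y': q0→{q1, q3, q4, q6}, q1→{q2, q7}, q2→{q4}, q3→∅, q5→{q7}, q6→{q0, q1, q7}, q7→∅; now {q0, q1, q2, q3, q4, q6, q7}.
Read 'y': q0→{q1, q3, q4, q6}, q1→{q2, q7}, q2→{q4}, q3→∅, q4→{q3, q4}, q6→{q0, q1, q7}, q7→∅; now {q0, q1, q2, q3, q4, q6, q7}.
Read 'y': q0→{q1, q3, q4, q6}, q1→{q2, q7}, q2→{q4}, q3→∅, q4→{q3, q4}, q6→{q0, q1, q7}, q7→∅; now {q0, q1, q2, q3, q4, q6, q7}.
Read 'y': q0→{q1, q3, q4, q6}, q1→{q2, q7}, q2→{q4}, q3→∅, q4→{q3, q4}, q6→{q0, q1, q7}, q7→∅; now {q0, q1, q2, q3, q4, q6, q7}.
The final set {q0, q1, q2, q3, q4, q6, q7} contains the accepting states q1, q4, q6, q7.

Yes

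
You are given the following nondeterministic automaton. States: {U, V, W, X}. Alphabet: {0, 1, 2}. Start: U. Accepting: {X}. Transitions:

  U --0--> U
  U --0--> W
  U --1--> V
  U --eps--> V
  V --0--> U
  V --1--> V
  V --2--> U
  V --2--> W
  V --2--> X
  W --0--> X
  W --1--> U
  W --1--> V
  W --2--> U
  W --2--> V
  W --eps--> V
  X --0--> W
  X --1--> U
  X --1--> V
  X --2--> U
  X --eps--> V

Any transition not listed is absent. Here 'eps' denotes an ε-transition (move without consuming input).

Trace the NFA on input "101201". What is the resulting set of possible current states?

{U, V}

Start: ε-closure({U}) = {U, V}.
Read '1': U→{V}, V→{V}; now {V}.
Read '0': V→{U}; union {U}; ε-closure = {U, V}.
Read '1': U→{V}, V→{V}; now {V}.
Read '2': V→{U, W, X}; union {U, W, X}; ε-closure = {U, V, W, X}.
Read '0': U→{U, W}, V→{U}, W→{X}, X→{W}; union {U, W, X}; ε-closure = {U, V, W, X}.
Read '1': U→{V}, V→{V}, W→{U, V}, X→{U, V}; now {U, V}.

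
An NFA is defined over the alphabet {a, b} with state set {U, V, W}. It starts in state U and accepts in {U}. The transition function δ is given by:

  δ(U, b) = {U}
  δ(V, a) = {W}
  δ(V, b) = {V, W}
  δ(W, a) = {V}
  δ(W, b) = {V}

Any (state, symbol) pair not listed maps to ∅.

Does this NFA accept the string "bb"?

Start in {U}.
Read 'b': {U} → {U}.
Read 'b': {U} → {U}.
The final set {U} contains the accepting state U.

Yes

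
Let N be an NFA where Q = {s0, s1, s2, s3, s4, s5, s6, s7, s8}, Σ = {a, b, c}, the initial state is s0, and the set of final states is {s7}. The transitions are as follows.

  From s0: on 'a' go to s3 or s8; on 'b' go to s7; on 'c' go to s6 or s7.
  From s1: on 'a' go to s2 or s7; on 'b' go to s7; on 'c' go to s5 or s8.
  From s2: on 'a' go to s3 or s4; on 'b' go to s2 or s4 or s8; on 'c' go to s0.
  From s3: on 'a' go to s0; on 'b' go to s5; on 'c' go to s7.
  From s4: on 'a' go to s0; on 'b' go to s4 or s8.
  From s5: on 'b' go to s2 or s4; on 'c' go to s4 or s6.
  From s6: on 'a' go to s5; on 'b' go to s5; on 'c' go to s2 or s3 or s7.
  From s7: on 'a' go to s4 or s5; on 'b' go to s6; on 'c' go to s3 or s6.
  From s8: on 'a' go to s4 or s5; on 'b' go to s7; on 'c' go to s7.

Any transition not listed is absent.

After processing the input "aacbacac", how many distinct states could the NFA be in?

Start in {s0}.
Read 'a': {s0} → {s3, s8}.
Read 'a': {s3, s8} → {s0, s4, s5}.
Read 'c': {s0, s4, s5} → {s4, s6, s7}.
Read 'b': {s4, s6, s7} → {s4, s5, s6, s8}.
Read 'a': {s4, s5, s6, s8} → {s0, s4, s5}.
Read 'c': {s0, s4, s5} → {s4, s6, s7}.
Read 'a': {s4, s6, s7} → {s0, s4, s5}.
Read 'c': {s0, s4, s5} → {s4, s6, s7}.
That set has 3 states.

3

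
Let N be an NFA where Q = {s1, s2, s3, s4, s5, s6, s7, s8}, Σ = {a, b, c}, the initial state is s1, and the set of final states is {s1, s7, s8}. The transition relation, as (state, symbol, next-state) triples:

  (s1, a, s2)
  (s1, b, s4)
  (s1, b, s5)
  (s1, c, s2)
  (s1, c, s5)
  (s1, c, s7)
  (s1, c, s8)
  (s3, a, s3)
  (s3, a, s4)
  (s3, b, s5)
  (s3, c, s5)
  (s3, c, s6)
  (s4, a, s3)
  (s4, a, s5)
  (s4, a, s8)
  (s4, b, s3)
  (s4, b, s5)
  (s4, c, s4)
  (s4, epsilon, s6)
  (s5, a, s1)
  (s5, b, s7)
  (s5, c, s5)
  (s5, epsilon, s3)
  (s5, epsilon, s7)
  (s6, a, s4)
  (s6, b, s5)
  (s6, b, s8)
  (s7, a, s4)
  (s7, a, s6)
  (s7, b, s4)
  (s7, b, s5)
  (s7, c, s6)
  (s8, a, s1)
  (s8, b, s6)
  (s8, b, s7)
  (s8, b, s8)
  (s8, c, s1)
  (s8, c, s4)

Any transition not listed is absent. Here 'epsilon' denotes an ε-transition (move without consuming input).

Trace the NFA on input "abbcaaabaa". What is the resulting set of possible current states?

∅

Start in {s1}.
Read 'a': s1→{s2}; now {s2}.
Read 'b': s2→∅; now ∅.
The set is empty and remains empty for the remaining 8 symbols.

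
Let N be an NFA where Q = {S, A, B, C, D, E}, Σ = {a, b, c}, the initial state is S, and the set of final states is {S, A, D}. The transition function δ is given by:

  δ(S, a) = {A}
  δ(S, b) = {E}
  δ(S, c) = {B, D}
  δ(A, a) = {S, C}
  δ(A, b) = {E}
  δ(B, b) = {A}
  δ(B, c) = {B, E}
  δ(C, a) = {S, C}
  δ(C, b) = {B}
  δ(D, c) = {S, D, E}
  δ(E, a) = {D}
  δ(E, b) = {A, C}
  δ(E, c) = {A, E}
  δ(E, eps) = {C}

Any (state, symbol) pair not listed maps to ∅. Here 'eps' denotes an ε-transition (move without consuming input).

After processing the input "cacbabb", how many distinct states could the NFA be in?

0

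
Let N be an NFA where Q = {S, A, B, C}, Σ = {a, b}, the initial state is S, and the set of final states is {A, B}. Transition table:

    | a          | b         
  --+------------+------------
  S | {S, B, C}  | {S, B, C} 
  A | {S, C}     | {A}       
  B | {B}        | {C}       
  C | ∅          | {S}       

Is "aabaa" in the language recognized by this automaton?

Yes

Start in {S}.
Read 'a': S→{S, B, C}; now {S, B, C}.
Read 'a': S→{S, B, C}, B→{B}, C→∅; now {S, B, C}.
Read 'b': S→{S, B, C}, B→{C}, C→{S}; now {S, B, C}.
Read 'a': S→{S, B, C}, B→{B}, C→∅; now {S, B, C}.
Read 'a': S→{S, B, C}, B→{B}, C→∅; now {S, B, C}.
The final set {S, B, C} contains the accepting state B.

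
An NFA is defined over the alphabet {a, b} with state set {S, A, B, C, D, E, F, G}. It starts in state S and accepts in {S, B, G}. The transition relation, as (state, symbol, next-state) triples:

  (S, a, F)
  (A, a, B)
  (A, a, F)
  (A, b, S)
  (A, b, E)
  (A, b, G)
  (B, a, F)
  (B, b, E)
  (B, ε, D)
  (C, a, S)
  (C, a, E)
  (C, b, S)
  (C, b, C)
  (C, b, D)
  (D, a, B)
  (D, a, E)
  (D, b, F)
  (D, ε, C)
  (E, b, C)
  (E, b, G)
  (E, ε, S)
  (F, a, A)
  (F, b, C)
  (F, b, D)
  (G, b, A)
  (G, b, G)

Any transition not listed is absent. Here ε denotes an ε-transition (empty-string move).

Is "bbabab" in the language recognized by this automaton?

No

Start in {S}.
Read 'b': S→∅; now ∅.
The set is empty and remains empty for the remaining 5 symbols.
The final set ∅ contains no accepting state.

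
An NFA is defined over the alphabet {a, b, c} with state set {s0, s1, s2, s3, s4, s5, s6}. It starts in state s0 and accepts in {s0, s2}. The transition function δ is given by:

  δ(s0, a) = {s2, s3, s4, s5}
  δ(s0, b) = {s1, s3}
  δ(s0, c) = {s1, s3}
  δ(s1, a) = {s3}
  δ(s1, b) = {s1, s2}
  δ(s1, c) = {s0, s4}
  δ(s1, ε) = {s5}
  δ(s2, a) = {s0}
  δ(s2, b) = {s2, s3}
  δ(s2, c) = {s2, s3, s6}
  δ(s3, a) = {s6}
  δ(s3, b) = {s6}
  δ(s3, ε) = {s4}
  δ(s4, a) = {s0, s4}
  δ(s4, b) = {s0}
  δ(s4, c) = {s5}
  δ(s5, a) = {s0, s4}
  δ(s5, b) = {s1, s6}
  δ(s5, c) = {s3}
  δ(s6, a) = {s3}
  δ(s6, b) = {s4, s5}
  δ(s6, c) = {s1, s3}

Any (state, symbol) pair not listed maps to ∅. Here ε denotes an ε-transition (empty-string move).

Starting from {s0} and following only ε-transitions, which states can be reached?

{s0}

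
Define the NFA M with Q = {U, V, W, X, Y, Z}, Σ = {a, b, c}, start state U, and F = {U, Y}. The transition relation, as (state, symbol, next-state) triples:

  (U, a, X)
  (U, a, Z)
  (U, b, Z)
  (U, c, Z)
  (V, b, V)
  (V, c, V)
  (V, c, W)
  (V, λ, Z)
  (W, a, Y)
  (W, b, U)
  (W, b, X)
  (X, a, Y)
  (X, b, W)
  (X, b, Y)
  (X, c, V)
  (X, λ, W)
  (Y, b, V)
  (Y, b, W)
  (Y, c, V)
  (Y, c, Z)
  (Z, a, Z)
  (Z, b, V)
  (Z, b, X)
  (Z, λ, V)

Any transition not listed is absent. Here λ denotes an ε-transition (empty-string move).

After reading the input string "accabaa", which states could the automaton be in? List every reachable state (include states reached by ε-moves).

{V, Z}

Start in {U}.
Read 'a': U→{X, Z}; union {X, Z}; ε-closure = {V, W, X, Z}.
Read 'c': V→{V, W}, W→∅, X→{V}, Z→∅; union {V, W}; ε-closure = {V, W, Z}.
Read 'c': V→{V, W}, W→∅, Z→∅; union {V, W}; ε-closure = {V, W, Z}.
Read 'a': V→∅, W→{Y}, Z→{Z}; union {Y, Z}; ε-closure = {V, Y, Z}.
Read 'b': V→{V}, Y→{V, W}, Z→{V, X}; union {V, W, X}; ε-closure = {V, W, X, Z}.
Read 'a': V→∅, W→{Y}, X→{Y}, Z→{Z}; union {Y, Z}; ε-closure = {V, Y, Z}.
Read 'a': V→∅, Y→∅, Z→{Z}; union {Z}; ε-closure = {V, Z}.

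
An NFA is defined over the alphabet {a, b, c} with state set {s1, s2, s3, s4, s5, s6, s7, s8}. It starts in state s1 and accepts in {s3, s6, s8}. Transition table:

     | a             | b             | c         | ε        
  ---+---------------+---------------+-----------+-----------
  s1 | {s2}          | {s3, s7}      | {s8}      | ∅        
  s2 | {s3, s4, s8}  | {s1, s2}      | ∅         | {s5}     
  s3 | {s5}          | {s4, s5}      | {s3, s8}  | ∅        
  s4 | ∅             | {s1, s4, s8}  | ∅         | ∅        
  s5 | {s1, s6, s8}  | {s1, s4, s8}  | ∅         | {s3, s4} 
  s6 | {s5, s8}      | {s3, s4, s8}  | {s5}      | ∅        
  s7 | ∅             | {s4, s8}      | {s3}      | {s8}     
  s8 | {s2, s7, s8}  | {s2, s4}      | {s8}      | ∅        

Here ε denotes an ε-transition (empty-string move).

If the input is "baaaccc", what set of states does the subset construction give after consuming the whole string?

{s3, s8}

Start in {s1}.
Read 'b': {s1} → {s3, s7, s8}.
Read 'a': {s3, s7, s8} → {s2, s3, s4, s5, s7, s8}.
Read 'a': {s2, s3, s4, s5, s7, s8} → {s1, s2, s3, s4, s5, s6, s7, s8}.
Read 'a': {s1, s2, s3, s4, s5, s6, s7, s8} → {s1, s2, s3, s4, s5, s6, s7, s8}.
Read 'c': {s1, s2, s3, s4, s5, s6, s7, s8} → {s3, s4, s5, s8}.
Read 'c': {s3, s4, s5, s8} → {s3, s8}.
Read 'c': {s3, s8} → {s3, s8}.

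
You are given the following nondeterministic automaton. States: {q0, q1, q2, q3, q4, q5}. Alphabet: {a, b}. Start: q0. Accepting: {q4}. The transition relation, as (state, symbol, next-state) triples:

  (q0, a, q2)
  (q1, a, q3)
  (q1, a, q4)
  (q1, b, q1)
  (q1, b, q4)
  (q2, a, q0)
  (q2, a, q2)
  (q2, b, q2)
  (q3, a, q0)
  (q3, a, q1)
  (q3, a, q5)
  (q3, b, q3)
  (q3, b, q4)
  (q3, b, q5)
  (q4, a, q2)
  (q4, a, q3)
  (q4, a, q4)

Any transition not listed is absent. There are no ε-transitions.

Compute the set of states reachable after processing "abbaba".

{q0, q2}

Start in {q0}.
Read 'a': {q0} → {q2}.
Read 'b': {q2} → {q2}.
Read 'b': {q2} → {q2}.
Read 'a': {q2} → {q0, q2}.
Read 'b': {q0, q2} → {q2}.
Read 'a': {q2} → {q0, q2}.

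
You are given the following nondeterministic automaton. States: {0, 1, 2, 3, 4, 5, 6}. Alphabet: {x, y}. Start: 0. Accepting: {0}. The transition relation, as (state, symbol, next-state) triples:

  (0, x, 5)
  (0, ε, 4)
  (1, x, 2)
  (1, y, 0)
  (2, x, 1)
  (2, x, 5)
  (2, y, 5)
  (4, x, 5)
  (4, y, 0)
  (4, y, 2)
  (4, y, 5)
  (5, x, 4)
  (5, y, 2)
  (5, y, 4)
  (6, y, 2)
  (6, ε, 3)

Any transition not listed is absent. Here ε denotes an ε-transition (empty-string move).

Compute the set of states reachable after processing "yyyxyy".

{0, 2, 4, 5}

Start: ε-closure({0}) = {0, 4}.
Read 'y': 0→∅, 4→{0, 2, 5}; union {0, 2, 5}; ε-closure = {0, 2, 4, 5}.
Read 'y': 0→∅, 2→{5}, 4→{0, 2, 5}, 5→{2, 4}; now {0, 2, 4, 5}.
Read 'y': 0→∅, 2→{5}, 4→{0, 2, 5}, 5→{2, 4}; now {0, 2, 4, 5}.
Read 'x': 0→{5}, 2→{1, 5}, 4→{5}, 5→{4}; now {1, 4, 5}.
Read 'y': 1→{0}, 4→{0, 2, 5}, 5→{2, 4}; now {0, 2, 4, 5}.
Read 'y': 0→∅, 2→{5}, 4→{0, 2, 5}, 5→{2, 4}; now {0, 2, 4, 5}.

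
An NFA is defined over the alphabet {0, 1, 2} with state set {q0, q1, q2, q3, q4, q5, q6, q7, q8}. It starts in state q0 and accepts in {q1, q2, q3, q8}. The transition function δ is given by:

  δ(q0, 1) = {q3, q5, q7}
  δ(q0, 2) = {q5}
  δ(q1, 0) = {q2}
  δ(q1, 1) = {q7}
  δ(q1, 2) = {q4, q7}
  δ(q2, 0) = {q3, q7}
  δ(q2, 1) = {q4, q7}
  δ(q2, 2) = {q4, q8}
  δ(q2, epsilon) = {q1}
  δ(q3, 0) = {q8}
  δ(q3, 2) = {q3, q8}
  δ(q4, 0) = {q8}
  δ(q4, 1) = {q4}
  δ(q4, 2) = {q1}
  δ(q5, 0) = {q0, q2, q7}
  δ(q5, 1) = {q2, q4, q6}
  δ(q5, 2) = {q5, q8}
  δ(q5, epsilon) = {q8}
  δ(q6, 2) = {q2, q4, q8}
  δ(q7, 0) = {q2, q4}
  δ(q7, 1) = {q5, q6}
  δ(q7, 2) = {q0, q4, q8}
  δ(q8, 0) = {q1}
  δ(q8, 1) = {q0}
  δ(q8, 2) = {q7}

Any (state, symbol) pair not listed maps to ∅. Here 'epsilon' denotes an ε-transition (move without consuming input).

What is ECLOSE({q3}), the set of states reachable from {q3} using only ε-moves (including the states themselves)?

{q3}

Begin with {q3}.
No ε-moves leave this set, so the closure equals the set itself.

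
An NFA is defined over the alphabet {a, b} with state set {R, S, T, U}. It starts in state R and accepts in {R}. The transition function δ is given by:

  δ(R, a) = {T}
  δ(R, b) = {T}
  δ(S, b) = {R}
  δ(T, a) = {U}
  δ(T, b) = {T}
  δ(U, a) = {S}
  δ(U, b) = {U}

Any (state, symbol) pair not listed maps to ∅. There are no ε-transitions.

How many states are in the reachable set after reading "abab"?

1

Start in {R}.
Read 'a': R→{T}; now {T}.
Read 'b': T→{T}; now {T}.
Read 'a': T→{U}; now {U}.
Read 'b': U→{U}; now {U}.
That set has 1 state.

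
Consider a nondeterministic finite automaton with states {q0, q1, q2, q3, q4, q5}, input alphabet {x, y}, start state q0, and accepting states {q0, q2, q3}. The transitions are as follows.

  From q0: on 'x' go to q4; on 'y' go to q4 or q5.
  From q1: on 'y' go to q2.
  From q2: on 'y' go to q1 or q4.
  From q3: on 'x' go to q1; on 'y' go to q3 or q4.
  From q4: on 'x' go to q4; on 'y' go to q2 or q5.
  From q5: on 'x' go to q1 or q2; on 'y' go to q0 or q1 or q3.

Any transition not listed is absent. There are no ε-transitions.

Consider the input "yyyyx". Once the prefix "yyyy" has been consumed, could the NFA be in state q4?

Yes

Start in {q0}.
Read 'y': {q0} → {q4, q5}.
Read 'y': {q4, q5} → {q0, q1, q2, q3, q5}.
Read 'y': {q0, q1, q2, q3, q5} → {q0, q1, q2, q3, q4, q5}.
Read 'y': {q0, q1, q2, q3, q4, q5} → {q0, q1, q2, q3, q4, q5}.
State q4 is in {q0, q1, q2, q3, q4, q5}.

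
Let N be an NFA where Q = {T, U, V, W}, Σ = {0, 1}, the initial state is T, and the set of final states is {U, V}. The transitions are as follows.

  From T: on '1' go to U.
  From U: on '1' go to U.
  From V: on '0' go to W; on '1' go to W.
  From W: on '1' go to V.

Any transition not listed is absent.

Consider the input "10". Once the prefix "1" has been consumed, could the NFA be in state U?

Yes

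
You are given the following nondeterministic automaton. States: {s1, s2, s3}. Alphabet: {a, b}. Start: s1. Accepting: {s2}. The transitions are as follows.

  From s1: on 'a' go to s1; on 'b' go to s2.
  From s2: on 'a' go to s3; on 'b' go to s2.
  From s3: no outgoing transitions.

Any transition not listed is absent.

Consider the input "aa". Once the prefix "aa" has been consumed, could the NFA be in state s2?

No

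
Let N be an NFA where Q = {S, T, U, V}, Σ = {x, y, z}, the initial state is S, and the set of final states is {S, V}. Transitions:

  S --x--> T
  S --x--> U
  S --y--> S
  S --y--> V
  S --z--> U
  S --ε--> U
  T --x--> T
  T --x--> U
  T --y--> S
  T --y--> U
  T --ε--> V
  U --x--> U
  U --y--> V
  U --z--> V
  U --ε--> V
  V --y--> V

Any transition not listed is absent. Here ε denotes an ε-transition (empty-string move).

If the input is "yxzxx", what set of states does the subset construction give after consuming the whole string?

Start: ε-closure({S}) = {S, U, V}.
Read 'y': {S, U, V} → {S, U, V}.
Read 'x': {S, U, V} → {T, U, V}.
Read 'z': {T, U, V} → {V}.
Read 'x': {V} → ∅.
The set is empty and remains empty for the remaining 1 symbol.

∅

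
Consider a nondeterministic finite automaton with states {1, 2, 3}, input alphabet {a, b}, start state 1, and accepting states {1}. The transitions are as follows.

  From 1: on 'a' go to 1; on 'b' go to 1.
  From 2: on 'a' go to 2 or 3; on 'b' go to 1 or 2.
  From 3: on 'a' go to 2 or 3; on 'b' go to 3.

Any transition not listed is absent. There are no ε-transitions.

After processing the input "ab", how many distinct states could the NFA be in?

Start in {1}.
Read 'a': 1→{1}; now {1}.
Read 'b': 1→{1}; now {1}.
That set has 1 state.

1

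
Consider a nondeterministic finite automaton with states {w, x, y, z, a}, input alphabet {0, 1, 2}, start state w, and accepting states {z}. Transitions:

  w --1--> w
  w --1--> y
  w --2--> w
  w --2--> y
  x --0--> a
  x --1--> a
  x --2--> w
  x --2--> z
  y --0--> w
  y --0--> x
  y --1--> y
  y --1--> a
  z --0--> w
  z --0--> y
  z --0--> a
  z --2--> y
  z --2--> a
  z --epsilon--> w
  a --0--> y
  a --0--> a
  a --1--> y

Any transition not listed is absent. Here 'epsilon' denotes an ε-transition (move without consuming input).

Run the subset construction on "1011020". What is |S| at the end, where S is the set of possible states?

4

Start in {w}.
Read '1': {w} → {w, y}.
Read '0': {w, y} → {w, x}.
Read '1': {w, x} → {w, y, a}.
Read '1': {w, y, a} → {w, y, a}.
Read '0': {w, y, a} → {w, x, y, a}.
Read '2': {w, x, y, a} → {w, y, z}.
Read '0': {w, y, z} → {w, x, y, a}.
That set has 4 states.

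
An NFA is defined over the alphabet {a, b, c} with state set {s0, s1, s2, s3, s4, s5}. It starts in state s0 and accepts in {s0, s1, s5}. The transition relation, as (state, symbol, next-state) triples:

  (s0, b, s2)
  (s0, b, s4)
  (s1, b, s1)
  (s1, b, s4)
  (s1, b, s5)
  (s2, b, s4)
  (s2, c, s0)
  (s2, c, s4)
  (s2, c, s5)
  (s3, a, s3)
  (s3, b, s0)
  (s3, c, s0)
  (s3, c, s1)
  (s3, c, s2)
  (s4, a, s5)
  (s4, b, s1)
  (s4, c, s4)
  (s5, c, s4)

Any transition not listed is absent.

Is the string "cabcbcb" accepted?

Start in {s0}.
Read 'c': s0→∅; now ∅.
The set is empty and remains empty for the remaining 6 symbols.
The final set ∅ contains no accepting state.

No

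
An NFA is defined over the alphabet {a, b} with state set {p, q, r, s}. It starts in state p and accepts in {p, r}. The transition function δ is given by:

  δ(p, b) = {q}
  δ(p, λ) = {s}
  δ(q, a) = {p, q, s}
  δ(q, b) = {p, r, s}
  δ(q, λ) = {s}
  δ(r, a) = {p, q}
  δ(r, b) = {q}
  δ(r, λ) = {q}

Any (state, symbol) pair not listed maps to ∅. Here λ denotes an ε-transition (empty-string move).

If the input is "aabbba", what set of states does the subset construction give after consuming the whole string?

∅

Start: ε-closure({p}) = {p, s}.
Read 'a': p→∅, s→∅; now ∅.
The set is empty and remains empty for the remaining 5 symbols.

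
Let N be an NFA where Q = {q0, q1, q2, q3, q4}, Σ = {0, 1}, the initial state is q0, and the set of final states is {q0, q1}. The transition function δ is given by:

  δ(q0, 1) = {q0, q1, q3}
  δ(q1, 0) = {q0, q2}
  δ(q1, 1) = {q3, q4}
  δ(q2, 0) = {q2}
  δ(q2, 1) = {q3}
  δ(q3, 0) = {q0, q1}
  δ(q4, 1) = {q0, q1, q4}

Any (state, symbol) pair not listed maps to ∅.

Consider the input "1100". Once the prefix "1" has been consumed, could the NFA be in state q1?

Yes

Start in {q0}.
Read '1': q0→{q0, q1, q3}; now {q0, q1, q3}.
State q1 is in {q0, q1, q3}.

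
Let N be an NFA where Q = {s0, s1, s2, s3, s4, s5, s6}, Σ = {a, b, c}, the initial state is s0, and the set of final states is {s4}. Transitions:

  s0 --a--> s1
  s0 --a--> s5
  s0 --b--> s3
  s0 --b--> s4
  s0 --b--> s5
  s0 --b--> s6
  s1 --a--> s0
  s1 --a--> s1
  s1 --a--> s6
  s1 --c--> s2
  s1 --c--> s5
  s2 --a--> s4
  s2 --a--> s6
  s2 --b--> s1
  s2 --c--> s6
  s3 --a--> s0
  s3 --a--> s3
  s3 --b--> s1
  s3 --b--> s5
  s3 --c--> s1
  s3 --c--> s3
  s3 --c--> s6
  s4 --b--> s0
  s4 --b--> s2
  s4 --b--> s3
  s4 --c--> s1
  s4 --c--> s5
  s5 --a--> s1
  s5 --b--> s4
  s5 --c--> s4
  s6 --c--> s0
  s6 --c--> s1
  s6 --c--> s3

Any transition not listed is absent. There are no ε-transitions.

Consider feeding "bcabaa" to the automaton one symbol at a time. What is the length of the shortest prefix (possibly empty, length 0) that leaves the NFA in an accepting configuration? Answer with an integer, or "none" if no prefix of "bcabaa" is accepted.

1

Start in {s0}.
Read 'b': s0→{s3, s4, s5, s6}; now {s3, s4, s5, s6}.
None of the earlier sets intersect F, but {s3, s4, s5, s6} does.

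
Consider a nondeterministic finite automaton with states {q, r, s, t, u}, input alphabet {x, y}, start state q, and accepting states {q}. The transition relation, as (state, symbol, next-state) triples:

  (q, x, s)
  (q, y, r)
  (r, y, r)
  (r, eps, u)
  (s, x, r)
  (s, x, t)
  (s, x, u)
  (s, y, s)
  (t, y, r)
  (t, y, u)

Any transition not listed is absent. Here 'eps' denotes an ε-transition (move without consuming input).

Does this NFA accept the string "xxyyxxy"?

Start in {q}.
Read 'x': q→{s}; now {s}.
Read 'x': s→{r, t, u}; now {r, t, u}.
Read 'y': r→{r}, t→{r, u}, u→∅; now {r, u}.
Read 'y': r→{r}, u→∅; union {r}; ε-closure = {r, u}.
Read 'x': r→∅, u→∅; now ∅.
The set is empty and remains empty for the remaining 2 symbols.
The final set ∅ contains no accepting state.

No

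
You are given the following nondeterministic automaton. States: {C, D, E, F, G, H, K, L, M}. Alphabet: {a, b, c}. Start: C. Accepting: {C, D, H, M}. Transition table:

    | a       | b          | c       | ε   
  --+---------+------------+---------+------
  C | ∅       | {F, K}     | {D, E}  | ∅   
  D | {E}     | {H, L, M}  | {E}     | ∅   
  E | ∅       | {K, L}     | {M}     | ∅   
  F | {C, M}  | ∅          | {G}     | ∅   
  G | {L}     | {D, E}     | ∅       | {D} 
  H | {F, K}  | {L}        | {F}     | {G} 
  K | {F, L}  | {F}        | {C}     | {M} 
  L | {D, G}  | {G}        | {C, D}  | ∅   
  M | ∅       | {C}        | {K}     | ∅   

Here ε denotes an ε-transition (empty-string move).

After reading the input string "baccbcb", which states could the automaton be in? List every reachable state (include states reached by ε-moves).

Start in {C}.
Read 'b': {C} → {F, K, M}.
Read 'a': {F, K, M} → {C, F, L, M}.
Read 'c': {C, F, L, M} → {C, D, E, G, K, M}.
Read 'c': {C, D, E, G, K, M} → {C, D, E, K, M}.
Read 'b': {C, D, E, K, M} → {C, D, F, G, H, K, L, M}.
Read 'c': {C, D, F, G, H, K, L, M} → {C, D, E, F, G, K, M}.
Read 'b': {C, D, E, F, G, K, M} → {C, D, E, F, G, H, K, L, M}.

{C, D, E, F, G, H, K, L, M}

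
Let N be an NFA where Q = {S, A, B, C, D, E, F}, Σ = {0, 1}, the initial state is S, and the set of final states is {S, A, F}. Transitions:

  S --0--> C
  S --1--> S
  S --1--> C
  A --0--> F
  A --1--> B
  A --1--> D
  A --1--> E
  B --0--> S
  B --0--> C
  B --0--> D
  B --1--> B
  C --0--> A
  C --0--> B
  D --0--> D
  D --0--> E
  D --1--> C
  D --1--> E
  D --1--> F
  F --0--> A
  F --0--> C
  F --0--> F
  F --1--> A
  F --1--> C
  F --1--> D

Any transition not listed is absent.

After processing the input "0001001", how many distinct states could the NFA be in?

7

Start in {S}.
Read '0': {S} → {C}.
Read '0': {C} → {A, B}.
Read '0': {A, B} → {S, C, D, F}.
Read '1': {S, C, D, F} → {S, A, C, D, E, F}.
Read '0': {S, A, C, D, E, F} → {A, B, C, D, E, F}.
Read '0': {A, B, C, D, E, F} → {S, A, B, C, D, E, F}.
Read '1': {S, A, B, C, D, E, F} → {S, A, B, C, D, E, F}.
That set has 7 states.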